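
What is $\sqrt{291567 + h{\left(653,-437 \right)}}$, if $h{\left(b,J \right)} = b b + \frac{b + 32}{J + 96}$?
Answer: $\frac{\sqrt{83486733671}}{341} \approx 847.33$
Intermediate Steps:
$h{\left(b,J \right)} = b^{2} + \frac{32 + b}{96 + J}$
$\sqrt{291567 + h{\left(653,-437 \right)}} = \sqrt{291567 + \frac{32 + 653 + 96 \cdot 653^{2} - 437 \cdot 653^{2}}{96 - 437}} = \sqrt{291567 + \frac{32 + 653 + 96 \cdot 426409 - 186340733}{-341}} = \sqrt{291567 - \frac{32 + 653 + 40935264 - 186340733}{341}} = \sqrt{291567 - - \frac{145404784}{341}} = \sqrt{291567 + \frac{145404784}{341}} = \sqrt{\frac{244829131}{341}} = \frac{\sqrt{83486733671}}{341}$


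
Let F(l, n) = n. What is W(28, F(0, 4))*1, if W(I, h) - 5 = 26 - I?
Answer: 3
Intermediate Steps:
W(I, h) = 31 - I (W(I, h) = 5 + (26 - I) = 31 - I)
W(28, F(0, 4))*1 = (31 - 1*28)*1 = (31 - 28)*1 = 3*1 = 3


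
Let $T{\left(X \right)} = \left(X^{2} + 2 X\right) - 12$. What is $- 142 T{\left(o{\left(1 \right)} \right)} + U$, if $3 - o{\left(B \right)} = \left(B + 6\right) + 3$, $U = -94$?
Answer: $-3360$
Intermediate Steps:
$o{\left(B \right)} = -6 - B$ ($o{\left(B \right)} = 3 - \left(\left(B + 6\right) + 3\right) = 3 - \left(\left(6 + B\right) + 3\right) = 3 - \left(9 + B\right) = -6 - B$)
$T{\left(X \right)} = -12 + X^{2} + 2 X$
$- 142 T{\left(o{\left(1 \right)} \right)} + U = - 142 \left(-12 + \left(-6 - 1\right)^{2} + 2 \left(-6 - 1\right)\right) - 94 = - 142 \left(-12 + \left(-7\right)^{2} + 2 \left(-7\right)\right) - 94 = - 142 \left(-12 + 49 - 14\right) - 94 = \left(-142\right) 23 - 94 = -3266 - 94 = -3360$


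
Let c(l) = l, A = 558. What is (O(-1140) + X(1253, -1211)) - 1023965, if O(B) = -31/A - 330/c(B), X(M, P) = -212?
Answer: -175134227/171 ≈ -1.0242e+6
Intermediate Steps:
O(B) = -1/18 - 330/B (O(B) = -31/558 - 330/B = -31*1/558 - 330/B = -1/18 - 330/B)
(O(-1140) + X(1253, -1211)) - 1023965 = ((1/18)*(-5940 - 1*(-1140))/(-1140) - 212) - 1023965 = ((1/18)*(-1/1140)*(-5940 + 1140) - 212) - 1023965 = ((1/18)*(-1/1140)*(-4800) - 212) - 1023965 = (40/171 - 212) - 1023965 = -36212/171 - 1023965 = -175134227/171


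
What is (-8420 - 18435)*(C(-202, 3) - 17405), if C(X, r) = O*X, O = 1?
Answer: 472835985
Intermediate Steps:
C(X, r) = X (C(X, r) = 1*X = X)
(-8420 - 18435)*(C(-202, 3) - 17405) = (-8420 - 18435)*(-202 - 17405) = -26855*(-17607) = 472835985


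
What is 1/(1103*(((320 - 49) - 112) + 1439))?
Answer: 1/1762594 ≈ 5.6735e-7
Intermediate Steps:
1/(1103*(((320 - 49) - 112) + 1439)) = 1/(1103*((271 - 112) + 1439)) = 1/(1103*(159 + 1439)) = 1/(1103*1598) = 1/1762594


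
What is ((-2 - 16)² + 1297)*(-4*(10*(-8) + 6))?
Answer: 479816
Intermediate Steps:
((-2 - 16)² + 1297)*(-4*(10*(-8) + 6)) = ((-18)² + 1297)*(-4*(-80 + 6)) = (324 + 1297)*(-4*(-74)) = 1621*296 = 479816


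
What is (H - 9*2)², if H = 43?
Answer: 625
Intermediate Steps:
(H - 9*2)² = (43 - 9*2)² = (43 - 18)² = 25² = 625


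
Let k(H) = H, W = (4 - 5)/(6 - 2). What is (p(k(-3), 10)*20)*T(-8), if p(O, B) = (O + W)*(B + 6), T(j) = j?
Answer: 8320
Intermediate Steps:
W = -¼ (W = -1/4 = -1*¼ = -¼ ≈ -0.25000)
p(O, B) = (6 + B)*(-¼ + O) (p(O, B) = (O - ¼)*(B + 6) = (-¼ + O)*(6 + B) = (6 + B)*(-¼ + O))
(p(k(-3), 10)*20)*T(-8) = ((-3/2 + 6*(-3) - ¼*10 + 10*(-3))*20)*(-8) = ((-3/2 - 18 - 5/2 - 30)*20)*(-8) = -52*20*(-8) = -1040*(-8) = 8320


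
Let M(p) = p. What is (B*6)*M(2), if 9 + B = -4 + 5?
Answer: -96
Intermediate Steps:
B = -8 (B = -9 + (-4 + 5) = -9 + 1 = -8)
(B*6)*M(2) = -8*6*2 = -48*2 = -96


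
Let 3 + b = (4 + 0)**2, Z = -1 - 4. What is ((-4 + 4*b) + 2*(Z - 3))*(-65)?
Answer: -2080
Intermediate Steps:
Z = -5
b = 13 (b = -3 + (4 + 0)**2 = -3 + 4**2 = -3 + 16 = 13)
((-4 + 4*b) + 2*(Z - 3))*(-65) = ((-4 + 4*13) + 2*(-5 - 3))*(-65) = ((-4 + 52) + 2*(-8))*(-65) = (48 - 16)*(-65) = 32*(-65) = -2080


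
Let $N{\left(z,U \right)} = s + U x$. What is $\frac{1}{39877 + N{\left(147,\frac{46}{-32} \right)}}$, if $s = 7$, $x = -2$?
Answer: $\frac{8}{319095} \approx 2.5071 \cdot 10^{-5}$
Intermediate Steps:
$N{\left(z,U \right)} = 7 - 2 U$ ($N{\left(z,U \right)} = 7 + U \left(-2\right) = 7 - 2 U$)
$\frac{1}{39877 + N{\left(147,\frac{46}{-32} \right)}} = \frac{1}{39877 + \left(7 - 2 \frac{46}{-32}\right)} = \frac{1}{39877 + \left(7 - 2 \cdot 46 \left(- \frac{1}{32}\right)\right)} = \frac{1}{39877 + \left(7 - - \frac{23}{8}\right)} = \frac{1}{39877 + \left(7 + \frac{23}{8}\right)} = \frac{1}{39877 + \frac{79}{8}} = \frac{1}{\frac{319095}{8}} = \frac{8}{319095}$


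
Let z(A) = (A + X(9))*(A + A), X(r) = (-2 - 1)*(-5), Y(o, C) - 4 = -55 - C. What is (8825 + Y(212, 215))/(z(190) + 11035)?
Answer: 2853/29645 ≈ 0.096239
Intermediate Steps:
Y(o, C) = -51 - C (Y(o, C) = 4 + (-55 - C) = -51 - C)
X(r) = 15 (X(r) = -3*(-5) = 15)
z(A) = 2*A*(15 + A) (z(A) = (A + 15)*(A + A) = (15 + A)*(2*A) = 2*A*(15 + A))
(8825 + Y(212, 215))/(z(190) + 11035) = (8825 + (-51 - 1*215))/(2*190*(15 + 190) + 11035) = (8825 + (-51 - 215))/(2*190*205 + 11035) = (8825 - 266)/(77900 + 11035) = 8559/88935 = 8559*(1/88935) = 2853/29645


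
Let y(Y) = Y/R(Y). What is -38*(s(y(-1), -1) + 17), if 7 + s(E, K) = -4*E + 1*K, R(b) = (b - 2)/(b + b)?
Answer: -1330/3 ≈ -443.33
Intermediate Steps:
R(b) = (-2 + b)/(2*b) (R(b) = (-2 + b)/((2*b)) = (-2 + b)*(1/(2*b)) = (-2 + b)/(2*b))
y(Y) = 2*Y²/(-2 + Y) (y(Y) = Y/(((-2 + Y)/(2*Y))) = Y*(2*Y/(-2 + Y)) = 2*Y²/(-2 + Y))
s(E, K) = -7 + K - 4*E (s(E, K) = -7 + (-4*E + 1*K) = -7 + (-4*E + K) = -7 + (K - 4*E) = -7 + K - 4*E)
-38*(s(y(-1), -1) + 17) = -38*((-7 - 1 - 8*(-1)²/(-2 - 1)) + 17) = -38*((-7 - 1 - 8/(-3)) + 17) = -38*((-7 - 1 - 8*(-1)/3) + 17) = -38*((-7 - 1 - 4*(-⅔)) + 17) = -38*((-7 - 1 + 8/3) + 17) = -38*(-16/3 + 17) = -38*35/3 = -1330/3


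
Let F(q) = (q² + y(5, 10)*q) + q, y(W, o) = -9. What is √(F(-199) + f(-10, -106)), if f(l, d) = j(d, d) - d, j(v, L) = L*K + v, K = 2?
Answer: √40981 ≈ 202.44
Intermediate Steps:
j(v, L) = v + 2*L (j(v, L) = L*2 + v = 2*L + v = v + 2*L)
f(l, d) = 2*d (f(l, d) = (d + 2*d) - d = 3*d - d = 2*d)
F(q) = q² - 8*q (F(q) = (q² - 9*q) + q = q² - 8*q)
√(F(-199) + f(-10, -106)) = √(-199*(-8 - 199) + 2*(-106)) = √(-199*(-207) - 212) = √(41193 - 212) = √40981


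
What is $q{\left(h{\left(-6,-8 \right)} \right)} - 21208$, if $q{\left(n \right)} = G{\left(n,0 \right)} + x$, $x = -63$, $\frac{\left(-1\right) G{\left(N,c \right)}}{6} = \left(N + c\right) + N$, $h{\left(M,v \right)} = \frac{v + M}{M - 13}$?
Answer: $- \frac{404317}{19} \approx -21280.0$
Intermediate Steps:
$h{\left(M,v \right)} = \frac{M + v}{-13 + M}$
$G{\left(N,c \right)} = - 12 N - 6 c$ ($G{\left(N,c \right)} = - 6 \left(\left(N + c\right) + N\right) = - 6 \left(c + 2 N\right) = - 12 N - 6 c$)
$q{\left(n \right)} = -63 - 12 n$ ($q{\left(n \right)} = \left(- 12 n - 0\right) - 63 = \left(- 12 n + 0\right) - 63 = - 12 n - 63 = -63 - 12 n$)
$q{\left(h{\left(-6,-8 \right)} \right)} - 21208 = \left(-63 - 12 \frac{-6 - 8}{-13 - 6}\right) - 21208 = \left(-63 - 12 \frac{1}{-19} \left(-14\right)\right) - 21208 = \left(-63 - 12 \left(\left(- \frac{1}{19}\right) \left(-14\right)\right)\right) - 21208 = \left(-63 - \frac{168}{19}\right) - 21208 = - \frac{1365}{19} - 21208 = - \frac{404317}{19}$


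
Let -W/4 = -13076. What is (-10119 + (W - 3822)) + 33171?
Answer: 71534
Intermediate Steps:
W = 52304 (W = -4*(-13076) = 52304)
(-10119 + (W - 3822)) + 33171 = (-10119 + (52304 - 3822)) + 33171 = (-10119 + 48482) + 33171 = 38363 + 33171 = 71534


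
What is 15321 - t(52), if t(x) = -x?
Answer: 15373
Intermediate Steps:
15321 - t(52) = 15321 - (-1)*52 = 15321 - 1*(-52) = 15321 + 52 = 15373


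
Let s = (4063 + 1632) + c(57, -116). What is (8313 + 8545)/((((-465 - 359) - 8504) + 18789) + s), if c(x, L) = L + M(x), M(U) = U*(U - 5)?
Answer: 8429/9002 ≈ 0.93635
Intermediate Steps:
M(U) = U*(-5 + U)
c(x, L) = L + x*(-5 + x)
s = 8543 (s = (4063 + 1632) + (-116 + 57*(-5 + 57)) = 5695 + (-116 + 57*52) = 5695 + (-116 + 2964) = 5695 + 2848 = 8543)
(8313 + 8545)/((((-465 - 359) - 8504) + 18789) + s) = (8313 + 8545)/((((-465 - 359) - 8504) + 18789) + 8543) = 16858/(((-824 - 8504) + 18789) + 8543) = 16858/((-9328 + 18789) + 8543) = 16858/(9461 + 8543) = 16858/18004 = 16858*(1/18004) = 8429/9002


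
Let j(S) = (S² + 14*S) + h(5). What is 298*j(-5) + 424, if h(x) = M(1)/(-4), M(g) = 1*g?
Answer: -26121/2 ≈ -13061.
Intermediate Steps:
M(g) = g
h(x) = -¼ (h(x) = 1/(-4) = 1*(-¼) = -¼)
j(S) = -¼ + S² + 14*S (j(S) = (S² + 14*S) - ¼ = -¼ + S² + 14*S)
298*j(-5) + 424 = 298*(-¼ + (-5)² + 14*(-5)) + 424 = 298*(-¼ + 25 - 70) + 424 = 298*(-181/4) + 424 = -26969/2 + 424 = -26121/2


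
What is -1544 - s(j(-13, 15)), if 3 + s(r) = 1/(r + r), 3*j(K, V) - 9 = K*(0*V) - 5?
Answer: -12331/8 ≈ -1541.4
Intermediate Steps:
j(K, V) = 4/3 (j(K, V) = 3 + (K*(0*V) - 5)/3 = 3 + (K*0 - 5)/3 = 3 + (0 - 5)/3 = 3 + (⅓)*(-5) = 3 - 5/3 = 4/3)
s(r) = -3 + 1/(2*r) (s(r) = -3 + 1/(r + r) = -3 + 1/(2*r))
-1544 - s(j(-13, 15)) = -1544 - (-3 + 1/(2*(4/3))) = -1544 - (-3 + (½)*(¾)) = -1544 - (-3 + 3/8) = -1544 - 1*(-21/8) = -1544 + 21/8 = -12331/8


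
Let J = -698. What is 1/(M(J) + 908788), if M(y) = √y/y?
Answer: 634334024/576475149002913 + I*√698/576475149002913 ≈ 1.1004e-6 + 4.583e-14*I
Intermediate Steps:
M(y) = y^(-½)
1/(M(J) + 908788) = 1/((-698)^(-½) + 908788) = 1/(-I*√698/698 + 908788) = 1/(908788 - I*√698/698)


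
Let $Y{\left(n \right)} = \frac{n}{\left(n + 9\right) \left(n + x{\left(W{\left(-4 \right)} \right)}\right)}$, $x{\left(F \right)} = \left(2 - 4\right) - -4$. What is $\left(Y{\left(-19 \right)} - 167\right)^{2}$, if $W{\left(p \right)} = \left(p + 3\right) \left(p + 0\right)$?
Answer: $\frac{807071281}{28900} \approx 27926.0$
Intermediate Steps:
$W{\left(p \right)} = p \left(3 + p\right)$ ($W{\left(p \right)} = \left(3 + p\right) p = p \left(3 + p\right)$)
$x{\left(F \right)} = 2$ ($x{\left(F \right)} = \left(2 - 4\right) + 4 = -2 + 4 = 2$)
$Y{\left(n \right)} = \frac{n}{\left(2 + n\right) \left(9 + n\right)}$ ($Y{\left(n \right)} = \frac{n}{\left(n + 9\right) \left(n + 2\right)} = \frac{n}{\left(9 + n\right) \left(2 + n\right)} = \frac{n}{\left(2 + n\right) \left(9 + n\right)}$)
$\left(Y{\left(-19 \right)} - 167\right)^{2} = \left(- \frac{19}{18 + \left(-19\right)^{2} + 11 \left(-19\right)} - 167\right)^{2} = \left(- \frac{19}{18 + 361 - 209} - 167\right)^{2} = \left(- \frac{19}{170} - 167\right)^{2} = \left(- \frac{28409}{170}\right)^{2} = \frac{807071281}{28900}$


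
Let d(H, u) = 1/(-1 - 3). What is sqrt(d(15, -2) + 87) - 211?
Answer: -211 + sqrt(347)/2 ≈ -201.69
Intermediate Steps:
d(H, u) = -1/4 (d(H, u) = 1/(-4) = -1/4)
sqrt(d(15, -2) + 87) - 211 = sqrt(-1/4 + 87) - 211 = sqrt(347/4) - 211 = sqrt(347)/2 - 211 = -211 + sqrt(347)/2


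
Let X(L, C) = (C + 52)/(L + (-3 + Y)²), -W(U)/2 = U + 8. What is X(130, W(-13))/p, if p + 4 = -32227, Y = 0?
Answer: -62/4480109 ≈ -1.3839e-5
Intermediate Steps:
p = -32231 (p = -4 - 32227 = -32231)
W(U) = -16 - 2*U (W(U) = -2*(U + 8) = -2*(8 + U) = -16 - 2*U)
X(L, C) = (52 + C)/(9 + L) (X(L, C) = (C + 52)/(L + (-3 + 0)²) = (52 + C)/(L + (-3)²) = (52 + C)/(L + 9) = (52 + C)/(9 + L))
X(130, W(-13))/p = ((52 + (-16 - 2*(-13)))/(9 + 130))/(-32231) = ((52 + (-16 + 26))/139)*(-1/32231) = ((52 + 10)/139)*(-1/32231) = ((1/139)*62)*(-1/32231) = (62/139)*(-1/32231) = -62/4480109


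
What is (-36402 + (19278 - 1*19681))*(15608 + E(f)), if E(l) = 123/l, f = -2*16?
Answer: -18377951065/32 ≈ -5.7431e+8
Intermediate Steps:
f = -32
(-36402 + (19278 - 1*19681))*(15608 + E(f)) = (-36402 + (19278 - 1*19681))*(15608 + 123/(-32)) = (-36402 + (19278 - 19681))*(15608 + 123*(-1/32)) = (-36402 - 403)*(15608 - 123/32) = -36805*499333/32 = -18377951065/32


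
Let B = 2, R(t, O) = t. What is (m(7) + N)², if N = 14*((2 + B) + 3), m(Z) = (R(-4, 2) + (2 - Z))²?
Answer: 32041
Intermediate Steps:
m(Z) = (-2 - Z)² (m(Z) = (-4 + (2 - Z))² = (-2 - Z)²)
N = 98 (N = 14*((2 + 2) + 3) = 14*(4 + 3) = 14*7 = 98)
(m(7) + N)² = ((2 + 7)² + 98)² = (9² + 98)² = (81 + 98)² = 179² = 32041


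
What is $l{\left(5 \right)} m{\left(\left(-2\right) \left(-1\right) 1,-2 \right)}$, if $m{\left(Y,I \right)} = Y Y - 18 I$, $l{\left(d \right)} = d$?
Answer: $200$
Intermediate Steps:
$m{\left(Y,I \right)} = Y^{2} - 18 I$
$l{\left(5 \right)} m{\left(\left(-2\right) \left(-1\right) 1,-2 \right)} = 5 \left(\left(\left(-2\right) \left(-1\right) 1\right)^{2} - -36\right) = 5 \left(\left(2 \cdot 1\right)^{2} + 36\right) = 5 \left(2^{2} + 36\right) = 5 \left(4 + 36\right) = 5 \cdot 40 = 200$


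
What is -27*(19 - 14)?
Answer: -135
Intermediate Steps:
-27*(19 - 14) = -27*5 = -135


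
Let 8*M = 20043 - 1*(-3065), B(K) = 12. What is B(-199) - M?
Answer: -5753/2 ≈ -2876.5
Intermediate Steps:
M = 5777/2 (M = (20043 - 1*(-3065))/8 = (20043 + 3065)/8 = (⅛)*23108 = 5777/2 ≈ 2888.5)
B(-199) - M = 12 - 1*5777/2 = 12 - 5777/2 = -5753/2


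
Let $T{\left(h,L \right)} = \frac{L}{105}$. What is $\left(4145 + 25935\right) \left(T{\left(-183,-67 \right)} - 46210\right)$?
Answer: $- \frac{29190335872}{21} \approx -1.39 \cdot 10^{9}$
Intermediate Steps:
$T{\left(h,L \right)} = \frac{L}{105}$ ($T{\left(h,L \right)} = L \frac{1}{105} = \frac{L}{105}$)
$\left(4145 + 25935\right) \left(T{\left(-183,-67 \right)} - 46210\right) = \left(4145 + 25935\right) \left(\frac{1}{105} \left(-67\right) - 46210\right) = 30080 \left(- \frac{67}{105} - 46210\right) = 30080 \left(- \frac{4852117}{105}\right) = - \frac{29190335872}{21}$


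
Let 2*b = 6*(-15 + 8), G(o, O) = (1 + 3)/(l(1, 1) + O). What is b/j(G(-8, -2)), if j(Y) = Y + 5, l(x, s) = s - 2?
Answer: -63/11 ≈ -5.7273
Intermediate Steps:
l(x, s) = -2 + s
G(o, O) = 4/(-1 + O) (G(o, O) = (1 + 3)/((-2 + 1) + O) = 4/(-1 + O))
j(Y) = 5 + Y
b = -21 (b = (6*(-15 + 8))/2 = (6*(-7))/2 = (½)*(-42) = -21)
b/j(G(-8, -2)) = -21/(5 + 4/(-1 - 2)) = -21/(5 + 4/(-3)) = -21/(5 + 4*(-⅓)) = -21/(5 - 4/3) = -21/11/3 = -21*3/11 = -63/11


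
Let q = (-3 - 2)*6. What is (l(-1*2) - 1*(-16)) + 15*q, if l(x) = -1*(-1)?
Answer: -433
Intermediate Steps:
l(x) = 1
q = -30 (q = -5*6 = -30)
(l(-1*2) - 1*(-16)) + 15*q = (1 - 1*(-16)) + 15*(-30) = (1 + 16) - 450 = 17 - 450 = -433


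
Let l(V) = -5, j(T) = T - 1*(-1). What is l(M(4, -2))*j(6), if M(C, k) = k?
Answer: -35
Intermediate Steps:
j(T) = 1 + T (j(T) = T + 1 = 1 + T)
l(M(4, -2))*j(6) = -5*(1 + 6) = -5*7 = -35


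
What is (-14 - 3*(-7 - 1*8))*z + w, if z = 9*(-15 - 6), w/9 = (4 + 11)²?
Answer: -3834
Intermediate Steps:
w = 2025 (w = 9*(4 + 11)² = 9*15² = 9*225 = 2025)
z = -189 (z = 9*(-21) = -189)
(-14 - 3*(-7 - 1*8))*z + w = (-14 - 3*(-7 - 1*8))*(-189) + 2025 = (-14 - 3*(-7 - 8))*(-189) + 2025 = (-14 - 3*(-15))*(-189) + 2025 = (-14 + 45)*(-189) + 2025 = 31*(-189) + 2025 = -5859 + 2025 = -3834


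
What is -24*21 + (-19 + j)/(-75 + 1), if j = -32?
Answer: -37245/74 ≈ -503.31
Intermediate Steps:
-24*21 + (-19 + j)/(-75 + 1) = -24*21 + (-19 - 32)/(-75 + 1) = -504 - 51/(-74) = -504 - 51*(-1/74) = -504 + 51/74 = -37245/74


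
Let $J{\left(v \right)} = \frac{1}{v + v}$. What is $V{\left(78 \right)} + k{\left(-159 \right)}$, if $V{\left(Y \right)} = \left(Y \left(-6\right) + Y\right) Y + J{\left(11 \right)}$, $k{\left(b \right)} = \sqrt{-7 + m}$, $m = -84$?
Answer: $- \frac{669239}{22} + i \sqrt{91} \approx -30420.0 + 9.5394 i$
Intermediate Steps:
$k{\left(b \right)} = i \sqrt{91}$ ($k{\left(b \right)} = \sqrt{-7 - 84} = \sqrt{-91} = i \sqrt{91}$)
$J{\left(v \right)} = \frac{1}{2 v}$
$V{\left(Y \right)} = \frac{1}{22} - 5 Y^{2}$ ($V{\left(Y \right)} = \left(Y \left(-6\right) + Y\right) Y + \frac{1}{2 \cdot 11} = \left(- 6 Y + Y\right) Y + \frac{1}{2} \cdot \frac{1}{11} = - 5 Y Y + \frac{1}{22} = - 5 Y^{2} + \frac{1}{22} = \frac{1}{22} - 5 Y^{2}$)
$V{\left(78 \right)} + k{\left(-159 \right)} = \left(\frac{1}{22} - 5 \cdot 78^{2}\right) + i \sqrt{91} = \left(\frac{1}{22} - 30420\right) + i \sqrt{91} = - \frac{669239}{22} + i \sqrt{91}$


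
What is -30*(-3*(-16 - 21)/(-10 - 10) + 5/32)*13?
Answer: 33657/16 ≈ 2103.6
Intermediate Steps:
-30*(-3*(-16 - 21)/(-10 - 10) + 5/32)*13 = -30*(-3/((-20/(-37))) + 5*(1/32))*13 = -30*(-3/((-20*(-1/37))) + 5/32)*13 = -30*(-3/20/37 + 5/32)*13 = -30*(-3*37/20 + 5/32)*13 = -30*(-111/20 + 5/32)*13 = -30*(-863/160)*13 = (2589/16)*13 = 33657/16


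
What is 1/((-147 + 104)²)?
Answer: 1/1849 ≈ 0.00054083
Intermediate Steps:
1/((-147 + 104)²) = 1/((-43)²) = 1/1849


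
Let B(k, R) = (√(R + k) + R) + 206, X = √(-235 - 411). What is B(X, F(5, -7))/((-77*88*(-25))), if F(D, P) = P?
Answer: 199/169400 + √(-7 + I*√646)/169400 ≈ 0.0011931 + 2.411e-5*I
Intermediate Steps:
X = I*√646 (X = √(-646) = I*√646 ≈ 25.417*I)
B(k, R) = 206 + R + √(R + k) (B(k, R) = (R + √(R + k)) + 206 = 206 + R + √(R + k))
B(X, F(5, -7))/((-77*88*(-25))) = (206 - 7 + √(-7 + I*√646))/((-77*88*(-25))) = (199 + √(-7 + I*√646))/((-6776*(-25))) = (199 + √(-7 + I*√646))/169400 = (199 + √(-7 + I*√646))*(1/169400) = 199/169400 + √(-7 + I*√646)/169400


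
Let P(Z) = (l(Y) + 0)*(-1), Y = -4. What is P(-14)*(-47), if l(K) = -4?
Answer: -188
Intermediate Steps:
P(Z) = 4 (P(Z) = (-4 + 0)*(-1) = -4*(-1) = 4)
P(-14)*(-47) = 4*(-47) = -188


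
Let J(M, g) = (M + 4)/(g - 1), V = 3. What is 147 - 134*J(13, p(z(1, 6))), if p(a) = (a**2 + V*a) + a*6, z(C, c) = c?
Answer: 10805/89 ≈ 121.40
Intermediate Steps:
p(a) = a**2 + 9*a (p(a) = (a**2 + 3*a) + a*6 = (a**2 + 3*a) + 6*a = a**2 + 9*a)
J(M, g) = (4 + M)/(-1 + g)
147 - 134*J(13, p(z(1, 6))) = 147 - 134*(4 + 13)/(-1 + 6*(9 + 6)) = 147 - 134*17/(-1 + 6*15) = 147 - 134*17/(-1 + 90) = 147 - 134*17/89 = 147 - 2278/89 = 10805/89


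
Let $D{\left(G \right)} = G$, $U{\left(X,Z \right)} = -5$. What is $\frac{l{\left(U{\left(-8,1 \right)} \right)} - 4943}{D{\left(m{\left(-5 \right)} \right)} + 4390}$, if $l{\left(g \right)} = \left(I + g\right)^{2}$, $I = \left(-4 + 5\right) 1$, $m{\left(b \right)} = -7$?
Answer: $- \frac{4927}{4383} \approx -1.1241$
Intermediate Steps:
$I = 1$ ($I = 1 \cdot 1 = 1$)
$l{\left(g \right)} = \left(1 + g\right)^{2}$
$\frac{l{\left(U{\left(-8,1 \right)} \right)} - 4943}{D{\left(m{\left(-5 \right)} \right)} + 4390} = \frac{\left(1 - 5\right)^{2} - 4943}{-7 + 4390} = \frac{\left(-4\right)^{2} - 4943}{4383} = \left(16 - 4943\right) \frac{1}{4383} = \left(-4927\right) \frac{1}{4383} = - \frac{4927}{4383}$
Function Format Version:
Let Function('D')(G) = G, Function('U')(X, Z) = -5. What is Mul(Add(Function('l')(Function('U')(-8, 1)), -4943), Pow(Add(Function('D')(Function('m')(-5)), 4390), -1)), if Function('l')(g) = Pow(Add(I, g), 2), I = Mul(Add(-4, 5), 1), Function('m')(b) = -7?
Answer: Rational(-4927, 4383) ≈ -1.1241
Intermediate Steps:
I = 1 (I = Mul(1, 1) = 1)
Function('l')(g) = Pow(Add(1, g), 2)
Mul(Add(Function('l')(Function('U')(-8, 1)), -4943), Pow(Add(Function('D')(Function('m')(-5)), 4390), -1)) = Mul(Add(Pow(Add(1, -5), 2), -4943), Pow(Add(-7, 4390), -1)) = Mul(Add(Pow(-4, 2), -4943), Pow(4383, -1)) = Mul(Add(16, -4943), Rational(1, 4383)) = Mul(-4927, Rational(1, 4383)) = Rational(-4927, 4383)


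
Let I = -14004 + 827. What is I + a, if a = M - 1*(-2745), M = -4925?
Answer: -15357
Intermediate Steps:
I = -13177
a = -2180 (a = -4925 - 1*(-2745) = -4925 + 2745 = -2180)
I + a = -13177 - 2180 = -15357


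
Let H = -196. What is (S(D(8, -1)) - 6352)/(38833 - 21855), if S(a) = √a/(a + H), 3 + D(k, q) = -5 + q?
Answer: -3176/8489 - 3*I/3480490 ≈ -0.37413 - 8.6195e-7*I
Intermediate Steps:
D(k, q) = -8 + q (D(k, q) = -3 + (-5 + q) = -8 + q)
S(a) = √a/(-196 + a) (S(a) = √a/(a - 196) = √a/(-196 + a))
(S(D(8, -1)) - 6352)/(38833 - 21855) = (√(-8 - 1)/(-196 + (-8 - 1)) - 6352)/(38833 - 21855) = (√(-9)/(-196 - 9) - 6352)/16978 = ((3*I)/(-205) - 6352)*(1/16978) = ((3*I)*(-1/205) - 6352)*(1/16978) = (-3*I/205 - 6352)*(1/16978) = (-6352 - 3*I/205)*(1/16978) = -3176/8489 - 3*I/3480490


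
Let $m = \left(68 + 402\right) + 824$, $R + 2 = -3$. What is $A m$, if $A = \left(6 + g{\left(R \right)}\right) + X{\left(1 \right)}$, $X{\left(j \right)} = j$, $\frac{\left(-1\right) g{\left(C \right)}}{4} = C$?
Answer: $34938$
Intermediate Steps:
$R = -5$ ($R = -2 - 3 = -5$)
$g{\left(C \right)} = - 4 C$
$m = 1294$ ($m = 470 + 824 = 1294$)
$A = 27$ ($A = \left(6 - -20\right) + 1 = \left(6 + 20\right) + 1 = 26 + 1 = 27$)
$A m = 27 \cdot 1294 = 34938$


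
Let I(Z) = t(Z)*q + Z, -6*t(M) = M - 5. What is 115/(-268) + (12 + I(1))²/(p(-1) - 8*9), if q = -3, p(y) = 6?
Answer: -1819/804 ≈ -2.2624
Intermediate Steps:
t(M) = ⅚ - M/6 (t(M) = -(M - 5)/6 = -(-5 + M)/6 = ⅚ - M/6)
I(Z) = -5/2 + 3*Z/2 (I(Z) = (⅚ - Z/6)*(-3) + Z = (-5/2 + Z/2) + Z = -5/2 + 3*Z/2)
115/(-268) + (12 + I(1))²/(p(-1) - 8*9) = 115/(-268) + (12 + (-5/2 + (3/2)*1))²/(6 - 8*9) = 115*(-1/268) + (12 + (-5/2 + 3/2))²/(6 - 72) = -115/268 + (12 - 1)²/(-66) = -115/268 + 11²*(-1/66) = -115/268 + 121*(-1/66) = -115/268 - 11/6 = -1819/804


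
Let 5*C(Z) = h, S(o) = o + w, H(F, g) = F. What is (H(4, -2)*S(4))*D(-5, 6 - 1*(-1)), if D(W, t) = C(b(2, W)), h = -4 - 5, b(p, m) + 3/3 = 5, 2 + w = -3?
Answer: 36/5 ≈ 7.2000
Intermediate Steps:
w = -5 (w = -2 - 3 = -5)
b(p, m) = 4 (b(p, m) = -1 + 5 = 4)
S(o) = -5 + o (S(o) = o - 5 = -5 + o)
h = -9
C(Z) = -9/5 (C(Z) = (1/5)*(-9) = -9/5)
D(W, t) = -9/5
(H(4, -2)*S(4))*D(-5, 6 - 1*(-1)) = (4*(-5 + 4))*(-9/5) = (4*(-1))*(-9/5) = -4*(-9/5) = 36/5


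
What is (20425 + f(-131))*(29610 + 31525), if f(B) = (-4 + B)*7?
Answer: 1190909800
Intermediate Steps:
f(B) = -28 + 7*B
(20425 + f(-131))*(29610 + 31525) = (20425 + (-28 + 7*(-131)))*(29610 + 31525) = (20425 + (-28 - 917))*61135 = (20425 - 945)*61135 = 19480*61135 = 1190909800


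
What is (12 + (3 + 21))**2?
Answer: 1296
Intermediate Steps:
(12 + (3 + 21))**2 = (12 + 24)**2 = 36**2 = 1296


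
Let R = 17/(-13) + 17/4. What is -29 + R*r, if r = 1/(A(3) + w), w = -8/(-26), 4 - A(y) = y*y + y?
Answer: -11753/400 ≈ -29.383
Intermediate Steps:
A(y) = 4 - y - y**2 (A(y) = 4 - (y*y + y) = 4 - (y**2 + y) = 4 - (y + y**2) = 4 + (-y - y**2) = 4 - y - y**2)
w = 4/13 (w = -8*(-1/26) = 4/13 ≈ 0.30769)
r = -13/100 (r = 1/((4 - 1*3 - 1*3**2) + 4/13) = 1/((4 - 3 - 1*9) + 4/13) = 1/((4 - 3 - 9) + 4/13) = 1/(-8 + 4/13) = 1/(-100/13) = -13/100 ≈ -0.13000)
R = 153/52 (R = 17*(-1/13) + 17*(1/4) = -17/13 + 17/4 = 153/52 ≈ 2.9423)
-29 + R*r = -29 + (153/52)*(-13/100) = -29 - 153/400 = -11753/400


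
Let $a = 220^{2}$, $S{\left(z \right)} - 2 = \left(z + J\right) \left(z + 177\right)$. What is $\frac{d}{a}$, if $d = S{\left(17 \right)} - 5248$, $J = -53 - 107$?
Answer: $- \frac{8247}{12100} \approx -0.68157$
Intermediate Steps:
$J = -160$
$S{\left(z \right)} = 2 + \left(-160 + z\right) \left(177 + z\right)$ ($S{\left(z \right)} = 2 + \left(z - 160\right) \left(z + 177\right) = 2 + \left(-160 + z\right) \left(177 + z\right)$)
$a = 48400$
$d = -32988$ ($d = \left(-28318 + 17^{2} + 17 \cdot 17\right) - 5248 = \left(-28318 + 289 + 289\right) - 5248 = -27740 - 5248 = -32988$)
$\frac{d}{a} = - \frac{32988}{48400} = \left(-32988\right) \frac{1}{48400} = - \frac{8247}{12100}$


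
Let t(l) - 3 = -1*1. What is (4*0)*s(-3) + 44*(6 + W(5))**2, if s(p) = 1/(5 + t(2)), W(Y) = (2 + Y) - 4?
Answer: 3564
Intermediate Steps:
t(l) = 2 (t(l) = 3 - 1*1 = 3 - 1 = 2)
W(Y) = -2 + Y
s(p) = 1/7 (s(p) = 1/(5 + 2) = 1/7)
(4*0)*s(-3) + 44*(6 + W(5))**2 = (4*0)*(1/7) + 44*(6 + (-2 + 5))**2 = 0*(1/7) + 44*(6 + 3)**2 = 0 + 44*9**2 = 0 + 44*81 = 0 + 3564 = 3564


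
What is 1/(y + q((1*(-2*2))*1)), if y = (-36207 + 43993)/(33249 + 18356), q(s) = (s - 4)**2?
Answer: 51605/3310506 ≈ 0.015588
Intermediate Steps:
q(s) = (-4 + s)**2
y = 7786/51605 ≈ 0.15088
1/(y + q((1*(-2*2))*1)) = 1/(7786/51605 + (-4 + (1*(-2*2))*1)**2) = 1/(7786/51605 + (-4 + (1*(-4))*1)**2) = 1/(7786/51605 + (-4 - 4*1)**2) = 1/(7786/51605 + (-4 - 4)**2) = 1/(7786/51605 + (-8)**2) = 1/(7786/51605 + 64) = 1/(3310506/51605) = 51605/3310506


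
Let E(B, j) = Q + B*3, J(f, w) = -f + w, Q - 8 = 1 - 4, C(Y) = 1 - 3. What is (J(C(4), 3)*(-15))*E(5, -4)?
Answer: -1500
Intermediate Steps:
C(Y) = -2
Q = 5 (Q = 8 + (1 - 4) = 8 - 3 = 5)
J(f, w) = w - f
E(B, j) = 5 + 3*B (E(B, j) = 5 + B*3 = 5 + 3*B)
(J(C(4), 3)*(-15))*E(5, -4) = ((3 - 1*(-2))*(-15))*(5 + 3*5) = ((3 + 2)*(-15))*(5 + 15) = (5*(-15))*20 = -75*20 = -1500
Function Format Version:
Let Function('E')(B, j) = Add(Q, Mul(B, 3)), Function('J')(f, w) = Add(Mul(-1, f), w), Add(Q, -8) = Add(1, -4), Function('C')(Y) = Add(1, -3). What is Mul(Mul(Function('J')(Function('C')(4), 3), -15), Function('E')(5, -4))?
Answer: -1500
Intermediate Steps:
Function('C')(Y) = -2
Q = 5 (Q = Add(8, Add(1, -4)) = Add(8, -3) = 5)
Function('J')(f, w) = Add(w, Mul(-1, f))
Function('E')(B, j) = Add(5, Mul(3, B)) (Function('E')(B, j) = Add(5, Mul(B, 3)) = Add(5, Mul(3, B)))
Mul(Mul(Function('J')(Function('C')(4), 3), -15), Function('E')(5, -4)) = Mul(Mul(Add(3, Mul(-1, -2)), -15), Add(5, Mul(3, 5))) = Mul(Mul(Add(3, 2), -15), Add(5, 15)) = Mul(Mul(5, -15), 20) = Mul(-75, 20) = -1500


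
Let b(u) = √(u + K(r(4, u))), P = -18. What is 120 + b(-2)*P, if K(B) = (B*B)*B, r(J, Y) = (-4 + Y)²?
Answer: 120 - 18*√46654 ≈ -3767.9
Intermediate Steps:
K(B) = B³ (K(B) = B²*B = B³)
b(u) = √(u + (-4 + u)⁶) (b(u) = √(u + ((-4 + u)²)³) = √(u + (-4 + u)⁶))
120 + b(-2)*P = 120 + √(-2 + (-4 - 2)⁶)*(-18) = 120 + √(-2 + (-6)⁶)*(-18) = 120 + √(-2 + 46656)*(-18) = 120 + √46654*(-18) = 120 - 18*√46654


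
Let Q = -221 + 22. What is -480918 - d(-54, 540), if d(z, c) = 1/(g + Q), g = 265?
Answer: -31740589/66 ≈ -4.8092e+5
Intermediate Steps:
Q = -199
d(z, c) = 1/66 (d(z, c) = 1/(265 - 199) = 1/66)
-480918 - d(-54, 540) = -480918 - 1*1/66 = -480918 - 1/66 = -31740589/66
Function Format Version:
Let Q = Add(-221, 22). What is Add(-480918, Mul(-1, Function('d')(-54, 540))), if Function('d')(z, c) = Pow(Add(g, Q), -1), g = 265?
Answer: Rational(-31740589, 66) ≈ -4.8092e+5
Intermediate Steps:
Q = -199
Function('d')(z, c) = Rational(1, 66) (Function('d')(z, c) = Pow(Add(265, -199), -1) = Pow(66, -1) = Rational(1, 66))
Add(-480918, Mul(-1, Function('d')(-54, 540))) = Add(-480918, Mul(-1, Rational(1, 66))) = Add(-480918, Rational(-1, 66)) = Rational(-31740589, 66)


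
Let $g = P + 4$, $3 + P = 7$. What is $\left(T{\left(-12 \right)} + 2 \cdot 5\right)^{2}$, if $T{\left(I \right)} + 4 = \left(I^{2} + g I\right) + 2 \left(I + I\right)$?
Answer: $36$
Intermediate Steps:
$P = 4$ ($P = -3 + 7 = 4$)
$g = 8$ ($g = 4 + 4 = 8$)
$T{\left(I \right)} = -4 + I^{2} + 12 I$ ($T{\left(I \right)} = -4 + \left(\left(I^{2} + 8 I\right) + 2 \left(I + I\right)\right) = -4 + \left(\left(I^{2} + 8 I\right) + 2 \cdot 2 I\right) = -4 + \left(\left(I^{2} + 8 I\right) + 4 I\right) = -4 + \left(I^{2} + 12 I\right) = -4 + I^{2} + 12 I$)
$\left(T{\left(-12 \right)} + 2 \cdot 5\right)^{2} = \left(\left(-4 + \left(-12\right)^{2} + 12 \left(-12\right)\right) + 2 \cdot 5\right)^{2} = \left(\left(-4 + 144 - 144\right) + 10\right)^{2} = \left(-4 + 10\right)^{2} = 6^{2} = 36$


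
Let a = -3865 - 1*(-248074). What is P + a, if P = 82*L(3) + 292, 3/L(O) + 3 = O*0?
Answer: 244419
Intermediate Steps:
L(O) = -1 (L(O) = 3/(-3 + O*0) = 3/(-3 + 0) = 3/(-3) = 3*(-⅓) = -1)
a = 244209 (a = -3865 + 248074 = 244209)
P = 210 (P = 82*(-1) + 292 = -82 + 292 = 210)
P + a = 210 + 244209 = 244419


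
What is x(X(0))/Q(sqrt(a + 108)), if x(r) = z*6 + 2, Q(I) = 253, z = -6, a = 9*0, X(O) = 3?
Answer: -34/253 ≈ -0.13439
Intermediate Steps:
a = 0
x(r) = -34 (x(r) = -6*6 + 2 = -36 + 2 = -34)
x(X(0))/Q(sqrt(a + 108)) = -34/253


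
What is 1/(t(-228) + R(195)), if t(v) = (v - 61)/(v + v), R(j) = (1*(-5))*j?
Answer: -456/444311 ≈ -0.0010263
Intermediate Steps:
R(j) = -5*j
t(v) = (-61 + v)/(2*v) (t(v) = (-61 + v)/((2*v)) = (-61 + v)*(1/(2*v)) = (-61 + v)/(2*v))
1/(t(-228) + R(195)) = 1/((½)*(-61 - 228)/(-228) - 5*195) = 1/((½)*(-1/228)*(-289) - 975) = 1/(289/456 - 975) = 1/(-444311/456) = -456/444311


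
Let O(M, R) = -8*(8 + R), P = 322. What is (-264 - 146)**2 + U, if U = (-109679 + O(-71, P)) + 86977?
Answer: 142758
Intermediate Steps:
O(M, R) = -64 - 8*R
U = -25342 (U = (-109679 + (-64 - 8*322)) + 86977 = (-109679 + (-64 - 2576)) + 86977 = (-109679 - 2640) + 86977 = -112319 + 86977 = -25342)
(-264 - 146)**2 + U = (-264 - 146)**2 - 25342 = (-410)**2 - 25342 = 168100 - 25342 = 142758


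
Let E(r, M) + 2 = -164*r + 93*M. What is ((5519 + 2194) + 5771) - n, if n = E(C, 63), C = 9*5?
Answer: 15007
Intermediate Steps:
C = 45
E(r, M) = -2 - 164*r + 93*M (E(r, M) = -2 + (-164*r + 93*M) = -2 - 164*r + 93*M)
n = -1523 (n = -2 - 164*45 + 93*63 = -2 - 7380 + 5859 = -1523)
((5519 + 2194) + 5771) - n = ((5519 + 2194) + 5771) - 1*(-1523) = (7713 + 5771) + 1523 = 13484 + 1523 = 15007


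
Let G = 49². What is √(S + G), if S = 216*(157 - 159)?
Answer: √1969 ≈ 44.373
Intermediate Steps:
G = 2401
S = -432 (S = 216*(-2) = -432)
√(S + G) = √(-432 + 2401) = √1969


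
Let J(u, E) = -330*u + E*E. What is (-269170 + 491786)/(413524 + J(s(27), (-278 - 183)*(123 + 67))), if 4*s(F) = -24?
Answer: 55654/1918105901 ≈ 2.9015e-5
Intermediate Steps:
s(F) = -6 (s(F) = (¼)*(-24) = -6)
J(u, E) = E² - 330*u (J(u, E) = -330*u + E² = E² - 330*u)
(-269170 + 491786)/(413524 + J(s(27), (-278 - 183)*(123 + 67))) = (-269170 + 491786)/(413524 + (((-278 - 183)*(123 + 67))² - 330*(-6))) = 222616/(413524 + ((-461*190)² + 1980)) = 222616/(413524 + ((-87590)² + 1980)) = 222616/(413524 + (7672008100 + 1980)) = 222616/(413524 + 7672010080) = 222616/7672423604 = 222616*(1/7672423604) = 55654/1918105901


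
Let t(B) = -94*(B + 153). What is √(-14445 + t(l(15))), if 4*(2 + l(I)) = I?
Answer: I*√115966/2 ≈ 170.27*I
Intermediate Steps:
l(I) = -2 + I/4
t(B) = -14382 - 94*B (t(B) = -94*(153 + B) = -14382 - 94*B)
√(-14445 + t(l(15))) = √(-14445 + (-14382 - 94*(-2 + (¼)*15))) = √(-14445 + (-14382 - 94*(-2 + 15/4))) = √(-14445 + (-14382 - 94*7/4)) = √(-14445 + (-14382 - 329/2)) = √(-14445 - 29093/2) = √(-57983/2) = I*√115966/2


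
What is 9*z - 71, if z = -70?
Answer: -701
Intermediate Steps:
9*z - 71 = 9*(-70) - 71 = -630 - 71 = -701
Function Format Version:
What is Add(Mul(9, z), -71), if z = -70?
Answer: -701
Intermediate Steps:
Add(Mul(9, z), -71) = Add(Mul(9, -70), -71) = Add(-630, -71) = -701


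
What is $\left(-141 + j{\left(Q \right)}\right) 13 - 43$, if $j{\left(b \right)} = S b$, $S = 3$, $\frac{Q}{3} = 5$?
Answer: $-1291$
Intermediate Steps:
$Q = 15$ ($Q = 3 \cdot 5 = 15$)
$j{\left(b \right)} = 3 b$
$\left(-141 + j{\left(Q \right)}\right) 13 - 43 = \left(-141 + 3 \cdot 15\right) 13 - 43 = \left(-141 + 45\right) 13 - 43 = \left(-96\right) 13 - 43 = -1248 - 43 = -1291$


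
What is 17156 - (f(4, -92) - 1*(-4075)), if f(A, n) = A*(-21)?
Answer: 13165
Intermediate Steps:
f(A, n) = -21*A
17156 - (f(4, -92) - 1*(-4075)) = 17156 - (-21*4 - 1*(-4075)) = 17156 - (-84 + 4075) = 17156 - 1*3991 = 17156 - 3991 = 13165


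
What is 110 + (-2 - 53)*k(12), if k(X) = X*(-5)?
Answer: 3410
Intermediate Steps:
k(X) = -5*X
110 + (-2 - 53)*k(12) = 110 + (-2 - 53)*(-5*12) = 110 - 55*(-60) = 110 + 3300 = 3410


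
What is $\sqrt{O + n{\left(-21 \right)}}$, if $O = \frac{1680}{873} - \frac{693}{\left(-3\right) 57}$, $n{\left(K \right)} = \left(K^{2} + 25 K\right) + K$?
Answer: $\frac{i \sqrt{3027116442}}{5529} \approx 9.951 i$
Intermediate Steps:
$n{\left(K \right)} = K^{2} + 26 K$
$O = \frac{33047}{5529}$ ($O = 1680 \cdot \frac{1}{873} - \frac{693}{-171} = \frac{560}{291} - - \frac{77}{19} = \frac{560}{291} + \frac{77}{19} = \frac{33047}{5529} \approx 5.977$)
$\sqrt{O + n{\left(-21 \right)}} = \sqrt{\frac{33047}{5529} - 21 \left(26 - 21\right)} = \sqrt{\frac{33047}{5529} - 105} = \sqrt{- \frac{547498}{5529}} = \frac{i \sqrt{3027116442}}{5529}$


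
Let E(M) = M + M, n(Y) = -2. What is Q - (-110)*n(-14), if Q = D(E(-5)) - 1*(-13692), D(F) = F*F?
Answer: 13572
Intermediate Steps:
E(M) = 2*M
D(F) = F**2
Q = 13792 (Q = (2*(-5))**2 - 1*(-13692) = (-10)**2 + 13692 = 100 + 13692 = 13792)
Q - (-110)*n(-14) = 13792 - (-110)*(-2) = 13792 - 1*220 = 13792 - 220 = 13572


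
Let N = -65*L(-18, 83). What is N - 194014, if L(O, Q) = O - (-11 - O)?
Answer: -192389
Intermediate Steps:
L(O, Q) = 11 + 2*O (L(O, Q) = O + (11 + O) = 11 + 2*O)
N = 1625 (N = -65*(11 + 2*(-18)) = -65*(11 - 36) = -65*(-25) = 1625)
N - 194014 = 1625 - 194014 = -192389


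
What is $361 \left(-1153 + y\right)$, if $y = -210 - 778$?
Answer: $-772901$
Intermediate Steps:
$y = -988$ ($y = -210 - 778 = -988$)
$361 \left(-1153 + y\right) = 361 \left(-1153 - 988\right) = 361 \left(-2141\right) = -772901$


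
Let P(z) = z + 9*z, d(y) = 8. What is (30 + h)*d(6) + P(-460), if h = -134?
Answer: -5432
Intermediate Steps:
P(z) = 10*z
(30 + h)*d(6) + P(-460) = (30 - 134)*8 + 10*(-460) = -104*8 - 4600 = -832 - 4600 = -5432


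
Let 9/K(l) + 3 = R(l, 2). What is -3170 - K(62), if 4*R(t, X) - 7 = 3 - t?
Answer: -50711/16 ≈ -3169.4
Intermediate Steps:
R(t, X) = 5/2 - t/4 (R(t, X) = 7/4 + (3 - t)/4 = 7/4 + (3/4 - t/4) = 5/2 - t/4)
K(l) = 9/(-1/2 - l/4) (K(l) = 9/(-3 + (5/2 - l/4)) = 9/(-1/2 - l/4))
-3170 - K(62) = -3170 - (-36)/(2 + 62) = -3170 - (-36)/64 = -3170 - 1*(-9/16) = -3170 + 9/16 = -50711/16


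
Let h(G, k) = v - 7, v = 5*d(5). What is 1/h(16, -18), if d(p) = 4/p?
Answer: -1/3 ≈ -0.33333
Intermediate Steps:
v = 4 (v = 5*(4/5) = 4)
h(G, k) = -3 (h(G, k) = 4 - 7 = -3)
1/h(16, -18) = 1/(-3) = -1/3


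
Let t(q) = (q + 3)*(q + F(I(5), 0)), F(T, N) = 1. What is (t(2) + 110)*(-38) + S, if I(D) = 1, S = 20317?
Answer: 15567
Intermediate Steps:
t(q) = (1 + q)*(3 + q) (t(q) = (q + 3)*(q + 1) = (3 + q)*(1 + q) = (1 + q)*(3 + q))
(t(2) + 110)*(-38) + S = ((3 + 2**2 + 4*2) + 110)*(-38) + 20317 = ((3 + 4 + 8) + 110)*(-38) + 20317 = (15 + 110)*(-38) + 20317 = 125*(-38) + 20317 = -4750 + 20317 = 15567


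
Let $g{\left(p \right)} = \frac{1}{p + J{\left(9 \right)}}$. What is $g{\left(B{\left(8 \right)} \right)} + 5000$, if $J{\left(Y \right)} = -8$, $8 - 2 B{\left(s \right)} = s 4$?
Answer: $\frac{99999}{20} \approx 5000.0$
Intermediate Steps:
$B{\left(s \right)} = 4 - 2 s$ ($B{\left(s \right)} = 4 - \frac{s 4}{2} = 4 - \frac{4 s}{2} = 4 - 2 s$)
$g{\left(p \right)} = \frac{1}{-8 + p}$ ($g{\left(p \right)} = \frac{1}{p - 8} = \frac{1}{-8 + p}$)
$g{\left(B{\left(8 \right)} \right)} + 5000 = \frac{1}{-8 + \left(4 - 16\right)} + 5000 = \frac{1}{-8 - 12} + 5000 = \frac{1}{-20} + 5000 = - \frac{1}{20} + 5000 = \frac{99999}{20}$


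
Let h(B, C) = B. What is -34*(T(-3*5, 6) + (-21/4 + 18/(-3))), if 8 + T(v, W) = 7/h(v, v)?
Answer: 20111/30 ≈ 670.37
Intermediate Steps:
T(v, W) = -8 + 7/v
-34*(T(-3*5, 6) + (-21/4 + 18/(-3))) = -34*((-8 + 7/((-3*5))) + (-21/4 + 18/(-3))) = -34*((-8 + 7/(-15)) + (-21*¼ + 18*(-⅓))) = -34*((-8 + 7*(-1/15)) + (-21/4 - 6)) = -34*((-8 - 7/15) - 45/4) = -34*(-127/15 - 45/4) = -34*(-1183/60) = 20111/30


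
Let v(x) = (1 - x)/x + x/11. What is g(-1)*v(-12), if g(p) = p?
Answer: 287/132 ≈ 2.1742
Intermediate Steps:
v(x) = x/11 + (1 - x)/x (v(x) = (1 - x)/x + x*(1/11) = (1 - x)/x + x/11 = x/11 + (1 - x)/x)
g(-1)*v(-12) = -(-1 + 1/(-12) + (1/11)*(-12)) = -(-1 - 1/12 - 12/11) = -1*(-287/132) = 287/132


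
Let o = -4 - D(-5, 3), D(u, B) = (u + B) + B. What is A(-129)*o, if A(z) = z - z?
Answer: 0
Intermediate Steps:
D(u, B) = u + 2*B (D(u, B) = (B + u) + B = u + 2*B)
o = -5 (o = -4 - (-5 + 2*3) = -4 - (-5 + 6) = -4 - 1*1 = -4 - 1 = -5)
A(z) = 0
A(-129)*o = 0*(-5) = 0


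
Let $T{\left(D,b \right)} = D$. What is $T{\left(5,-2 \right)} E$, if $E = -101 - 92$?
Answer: $-965$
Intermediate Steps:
$E = -193$
$T{\left(5,-2 \right)} E = 5 \left(-193\right) = -965$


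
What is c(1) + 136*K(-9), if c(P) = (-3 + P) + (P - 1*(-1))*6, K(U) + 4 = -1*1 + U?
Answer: -1894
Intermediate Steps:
K(U) = -5 + U (K(U) = -4 + (-1*1 + U) = -4 + (-1 + U) = -5 + U)
c(P) = 3 + 7*P (c(P) = (-3 + P) + (P + 1)*6 = (-3 + P) + (1 + P)*6 = (-3 + P) + (6 + 6*P) = 3 + 7*P)
c(1) + 136*K(-9) = (3 + 7*1) + 136*(-5 - 9) = (3 + 7) + 136*(-14) = 10 - 1904 = -1894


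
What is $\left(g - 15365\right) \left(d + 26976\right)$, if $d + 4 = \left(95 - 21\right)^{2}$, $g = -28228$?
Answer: $-1414505664$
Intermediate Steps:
$d = 5472$ ($d = -4 + \left(95 - 21\right)^{2} = -4 + 74^{2} = -4 + 5476 = 5472$)
$\left(g - 15365\right) \left(d + 26976\right) = \left(-28228 - 15365\right) \left(5472 + 26976\right) = \left(-43593\right) 32448 = -1414505664$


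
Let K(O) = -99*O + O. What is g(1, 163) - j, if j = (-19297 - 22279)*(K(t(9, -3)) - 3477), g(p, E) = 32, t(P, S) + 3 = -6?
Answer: -107889688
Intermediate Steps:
t(P, S) = -9 (t(P, S) = -3 - 6 = -9)
K(O) = -98*O
j = 107889720 (j = (-19297 - 22279)*(-98*(-9) - 3477) = -41576*(882 - 3477) = -41576*(-2595) = 107889720)
g(1, 163) - j = 32 - 1*107889720 = 32 - 107889720 = -107889688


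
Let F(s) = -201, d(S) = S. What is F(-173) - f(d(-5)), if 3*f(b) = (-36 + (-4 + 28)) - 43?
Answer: -548/3 ≈ -182.67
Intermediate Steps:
f(b) = -55/3 (f(b) = ((-36 + (-4 + 28)) - 43)/3 = ((-36 + 24) - 43)/3 = (-12 - 43)/3 = (⅓)*(-55) = -55/3)
F(-173) - f(d(-5)) = -201 - 1*(-55/3) = -201 + 55/3 = -548/3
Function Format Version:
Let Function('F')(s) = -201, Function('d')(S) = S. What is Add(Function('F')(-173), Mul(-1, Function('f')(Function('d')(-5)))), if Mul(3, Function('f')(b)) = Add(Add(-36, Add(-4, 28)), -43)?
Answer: Rational(-548, 3) ≈ -182.67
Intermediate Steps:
Function('f')(b) = Rational(-55, 3) (Function('f')(b) = Mul(Rational(1, 3), Add(Add(-36, Add(-4, 28)), -43)) = Mul(Rational(1, 3), Add(Add(-36, 24), -43)) = Mul(Rational(1, 3), Add(-12, -43)) = Mul(Rational(1, 3), -55) = Rational(-55, 3))
Add(Function('F')(-173), Mul(-1, Function('f')(Function('d')(-5)))) = Add(-201, Mul(-1, Rational(-55, 3))) = Add(-201, Rational(55, 3)) = Rational(-548, 3)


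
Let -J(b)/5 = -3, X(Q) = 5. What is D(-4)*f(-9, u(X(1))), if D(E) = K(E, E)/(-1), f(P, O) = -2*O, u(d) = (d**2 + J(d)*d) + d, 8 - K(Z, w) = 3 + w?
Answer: 1890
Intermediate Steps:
J(b) = 15 (J(b) = -5*(-3) = 15)
K(Z, w) = 5 - w (K(Z, w) = 8 - (3 + w) = 8 + (-3 - w) = 5 - w)
u(d) = d**2 + 16*d (u(d) = (d**2 + 15*d) + d = d**2 + 16*d)
D(E) = -5 + E (D(E) = (5 - E)/(-1) = (5 - E)*(-1) = -5 + E)
D(-4)*f(-9, u(X(1))) = (-5 - 4)*(-10*(16 + 5)) = -(-18)*5*21 = -(-18)*105 = -9*(-210) = 1890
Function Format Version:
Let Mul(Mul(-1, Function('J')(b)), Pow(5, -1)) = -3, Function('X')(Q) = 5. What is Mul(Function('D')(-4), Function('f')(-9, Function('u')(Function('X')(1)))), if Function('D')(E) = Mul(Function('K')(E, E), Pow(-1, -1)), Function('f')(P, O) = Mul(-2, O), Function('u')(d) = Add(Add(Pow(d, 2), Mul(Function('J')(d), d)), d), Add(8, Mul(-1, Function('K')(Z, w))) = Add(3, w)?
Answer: 1890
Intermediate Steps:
Function('J')(b) = 15 (Function('J')(b) = Mul(-5, -3) = 15)
Function('K')(Z, w) = Add(5, Mul(-1, w)) (Function('K')(Z, w) = Add(8, Mul(-1, Add(3, w))) = Add(8, Add(-3, Mul(-1, w))) = Add(5, Mul(-1, w)))
Function('u')(d) = Add(Pow(d, 2), Mul(16, d)) (Function('u')(d) = Add(Add(Pow(d, 2), Mul(15, d)), d) = Add(Pow(d, 2), Mul(16, d)))
Function('D')(E) = Add(-5, E) (Function('D')(E) = Mul(Add(5, Mul(-1, E)), Pow(-1, -1)) = Mul(Add(5, Mul(-1, E)), -1) = Add(-5, E))
Mul(Function('D')(-4), Function('f')(-9, Function('u')(Function('X')(1)))) = Mul(Add(-5, -4), Mul(-2, Mul(5, Add(16, 5)))) = Mul(-9, Mul(-2, Mul(5, 21))) = Mul(-9, Mul(-2, 105)) = Mul(-9, -210) = 1890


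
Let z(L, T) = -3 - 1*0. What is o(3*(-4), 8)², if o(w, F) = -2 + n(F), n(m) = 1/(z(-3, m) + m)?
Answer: 81/25 ≈ 3.2400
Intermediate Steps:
z(L, T) = -3 (z(L, T) = -3 + 0 = -3)
n(m) = 1/(-3 + m)
o(w, F) = -2 + 1/(-3 + F)
o(3*(-4), 8)² = ((7 - 2*8)/(-3 + 8))² = ((7 - 16)/5)² = ((⅕)*(-9))² = (-9/5)² = 81/25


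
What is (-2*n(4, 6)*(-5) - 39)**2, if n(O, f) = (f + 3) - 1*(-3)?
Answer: 6561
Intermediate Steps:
n(O, f) = 6 + f (n(O, f) = (3 + f) + 3 = 6 + f)
(-2*n(4, 6)*(-5) - 39)**2 = (-2*(6 + 6)*(-5) - 39)**2 = (-2*12*(-5) - 39)**2 = (-24*(-5) - 39)**2 = (120 - 39)**2 = 81**2 = 6561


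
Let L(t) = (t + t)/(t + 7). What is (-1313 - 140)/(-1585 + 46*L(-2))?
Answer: 7265/8109 ≈ 0.89592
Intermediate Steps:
L(t) = 2*t/(7 + t) (L(t) = (2*t)/(7 + t) = 2*t/(7 + t))
(-1313 - 140)/(-1585 + 46*L(-2)) = (-1313 - 140)/(-1585 + 46*(2*(-2)/(7 - 2))) = -1453/(-1585 + 46*(2*(-2)/5)) = -1453/(-1585 + 46*(2*(-2)*(⅕))) = -1453/(-1585 + 46*(-⅘)) = -1453/(-1585 - 184/5) = -1453/(-8109/5) = -1453*(-5/8109) = 7265/8109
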